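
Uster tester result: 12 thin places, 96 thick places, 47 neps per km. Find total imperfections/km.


Formula: Total = thin places + thick places + neps
Total = 12 + 96 + 47
Total = 155 imperfections/km

155 imperfections/km


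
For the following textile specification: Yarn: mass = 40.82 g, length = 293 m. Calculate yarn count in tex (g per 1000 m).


Formula: Tex = (mass_g / length_m) * 1000
Substituting: Tex = (40.82 / 293) * 1000
Intermediate: 40.82 / 293 = 0.13931741 g/m
Tex = 0.13931741 * 1000 = 139.32 tex

139.32 tex


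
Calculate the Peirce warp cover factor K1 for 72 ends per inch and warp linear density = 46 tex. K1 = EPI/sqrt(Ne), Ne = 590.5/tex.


Formula: K1 = EPI / sqrt(Ne), with Ne = 590.5 / tex_warp
Step 1: Ne = 590.5 / 46 = 12.837
Step 2: sqrt(Ne) = sqrt(12.837) = 3.5829
Step 3: K1 = 72 / 3.5829 = 20.1

20.1


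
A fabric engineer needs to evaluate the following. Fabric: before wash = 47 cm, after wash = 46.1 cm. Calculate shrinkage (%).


Formula: Shrinkage% = ((L_before - L_after) / L_before) * 100
Step 1: Shrinkage = 47 - 46.1 = 0.9 cm
Step 2: Shrinkage% = (0.9 / 47) * 100
Step 3: Shrinkage% = 0.019149 * 100 = 1.9149% ≈ 1.9%

1.9%


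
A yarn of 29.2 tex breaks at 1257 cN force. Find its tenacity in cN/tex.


Formula: Tenacity = Breaking force / Linear density
Tenacity = 1257 cN / 29.2 tex
Tenacity = 43.05 cN/tex

43.05 cN/tex


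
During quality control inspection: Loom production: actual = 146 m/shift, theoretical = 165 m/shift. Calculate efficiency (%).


Formula: Efficiency% = (Actual output / Theoretical output) * 100
Efficiency% = (146 / 165) * 100
Efficiency% = 0.884848 * 100 = 88.4848% ≈ 88.5%

88.5%


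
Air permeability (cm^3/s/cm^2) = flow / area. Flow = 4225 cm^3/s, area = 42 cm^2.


Formula: Air Permeability = Airflow / Test Area
AP = 4225 cm^3/s / 42 cm^2
AP = 100.6 cm^3/s/cm^2

100.6 cm^3/s/cm^2


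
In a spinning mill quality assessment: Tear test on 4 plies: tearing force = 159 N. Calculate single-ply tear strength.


Formula: Per-ply strength = Total force / Number of plies
Per-ply = 159 N / 4
Per-ply = 39.75 N

39.75 N


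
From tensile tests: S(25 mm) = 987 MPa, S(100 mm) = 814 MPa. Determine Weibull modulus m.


Formula: m = ln(L1/L2) / ln(S2/S1)
Step 1: ln(L1/L2) = ln(25/100) = -1.38629
Step 2: S2/S1 = 814/987 = 0.82472
Step 3: ln(S2/S1) = ln(0.82472) = -0.19271
Step 4: m = -1.38629 / -0.19271 = 7.19

7.19 (Weibull m)


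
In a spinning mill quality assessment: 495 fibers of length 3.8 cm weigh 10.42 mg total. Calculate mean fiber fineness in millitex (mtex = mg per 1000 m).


Formula: fineness (mtex) = mass (mg) / total length (km) = (mass_mg / total_length_m) * 1000
Step 1: Convert fiber length: 3.8 cm = 0.038 m
Step 2: Total fiber length = 495 * 0.038 = 18.81 m
Step 3: Linear density = 10.42 mg / 18.81 m = 0.5540 mg/m
Step 4: fineness = 0.5540 * 1000 = 554.0 mtex

554.0 mtex


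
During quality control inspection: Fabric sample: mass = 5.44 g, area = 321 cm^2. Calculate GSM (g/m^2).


Formula: GSM = mass_g / area_m2
Step 1: Convert area: 321 cm^2 = 321 / 10000 = 0.0321 m^2
Step 2: GSM = 5.44 g / 0.0321 m^2 = 169.5 g/m^2

169.5 g/m^2


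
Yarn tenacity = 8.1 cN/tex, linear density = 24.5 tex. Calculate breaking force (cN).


Formula: Breaking force = Tenacity * Linear density
F = 8.1 cN/tex * 24.5 tex
F = 198.45 cN

198.45 cN


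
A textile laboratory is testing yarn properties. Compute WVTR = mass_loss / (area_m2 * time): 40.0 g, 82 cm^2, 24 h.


Formula: WVTR = mass_loss / (area * time)
Step 1: Convert area: 82 cm^2 = 0.0082 m^2
Step 2: WVTR = 40.0 g / (0.0082 m^2 * 24 h)
Step 3: WVTR = 40.0 / 0.1968 = 203.3 g/m^2/h

203.3 g/m^2/h


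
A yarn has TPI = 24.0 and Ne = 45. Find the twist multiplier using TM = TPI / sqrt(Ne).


Formula: TM = TPI / sqrt(Ne)
Step 1: sqrt(Ne) = sqrt(45) = 6.7082
Step 2: TM = 24.0 / 6.7082 = 3.58

3.58 TM


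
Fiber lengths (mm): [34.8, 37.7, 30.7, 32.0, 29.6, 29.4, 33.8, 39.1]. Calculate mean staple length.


Formula: Mean = sum of lengths / count
Sum = 34.8 + 37.7 + 30.7 + 32.0 + 29.6 + 29.4 + 33.8 + 39.1
Sum = 267.1 mm
Mean = 267.1 / 8 = 33.39 mm

33.39 mm


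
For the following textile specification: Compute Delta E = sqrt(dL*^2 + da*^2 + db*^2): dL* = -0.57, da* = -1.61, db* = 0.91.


Formula: Delta E = sqrt(dL*^2 + da*^2 + db*^2)
Step 1: dL*^2 = (-0.57)^2 = 0.3249
Step 2: da*^2 = (-1.61)^2 = 2.5921
Step 3: db*^2 = 0.91^2 = 0.8281
Step 4: Sum = 0.3249 + 2.5921 + 0.8281 = 3.7451
Step 5: Delta E = sqrt(3.7451) = 1.94

1.94 Delta E


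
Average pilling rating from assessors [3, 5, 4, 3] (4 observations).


Formula: Mean = sum / count
Sum = 3 + 5 + 4 + 3 = 15
Mean = 15 / 4 = 3.8

3.8


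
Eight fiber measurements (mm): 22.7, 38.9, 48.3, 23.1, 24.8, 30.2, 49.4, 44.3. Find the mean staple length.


Formula: Mean = sum of lengths / count
Sum = 22.7 + 38.9 + 48.3 + 23.1 + 24.8 + 30.2 + 49.4 + 44.3
Sum = 281.7 mm
Mean = 281.7 / 8 = 35.21 mm

35.21 mm


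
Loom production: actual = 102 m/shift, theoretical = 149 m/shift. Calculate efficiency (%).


Formula: Efficiency% = (Actual output / Theoretical output) * 100
Efficiency% = (102 / 149) * 100
Efficiency% = 0.684564 * 100 = 68.4564% ≈ 68.5%

68.5%


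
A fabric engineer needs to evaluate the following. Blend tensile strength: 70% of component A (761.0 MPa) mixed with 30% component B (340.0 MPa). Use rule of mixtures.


Formula: Blend property = (fraction_A * property_A) + (fraction_B * property_B)
Step 1: Contribution A = 70/100 * 761.0 MPa = 532.7 MPa
Step 2: Contribution B = 30/100 * 340.0 MPa = 102.0 MPa
Step 3: Blend tensile strength = 532.7 + 102.0 = 634.7 MPa

634.7 MPa


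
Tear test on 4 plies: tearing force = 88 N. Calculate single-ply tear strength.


Formula: Per-ply strength = Total force / Number of plies
Per-ply = 88 N / 4
Per-ply = 22 N

22 N


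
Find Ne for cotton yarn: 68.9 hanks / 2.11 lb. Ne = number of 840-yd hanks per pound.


Formula: Ne = hanks / mass_lb
Substituting: Ne = 68.9 / 2.11
Ne = 32.7

32.7 Ne


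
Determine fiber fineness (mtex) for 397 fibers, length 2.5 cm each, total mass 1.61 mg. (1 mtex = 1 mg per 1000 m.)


Formula: fineness (mtex) = mass (mg) / total length (km) = (mass_mg / total_length_m) * 1000
Step 1: Convert fiber length: 2.5 cm = 0.025 m
Step 2: Total fiber length = 397 * 0.025 = 9.925 m
Step 3: Linear density = 1.61 mg / 9.925 m = 0.1622 mg/m
Step 4: fineness = 0.1622 * 1000 = 162.2 mtex

162.2 mtex


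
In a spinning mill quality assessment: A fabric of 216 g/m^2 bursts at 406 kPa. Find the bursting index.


Formula: Bursting Index = Bursting Strength / Fabric GSM
BI = 406 kPa / 216 g/m^2
BI = 1.880 kPa/(g/m^2)

1.880 kPa/(g/m^2)


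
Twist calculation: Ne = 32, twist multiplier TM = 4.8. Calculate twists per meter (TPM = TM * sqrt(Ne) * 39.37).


Formula: TPM = TM * sqrt(Ne) * 39.37
Step 1: sqrt(Ne) = sqrt(32) = 5.6569
Step 2: TM * sqrt(Ne) = 4.8 * 5.6569 = 27.1531
Step 3: TPM = 27.1531 * 39.37 = 1069 twists/m

1069 twists/m


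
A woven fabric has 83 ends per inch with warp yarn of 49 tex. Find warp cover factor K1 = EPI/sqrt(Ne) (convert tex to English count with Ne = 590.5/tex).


Formula: K1 = EPI / sqrt(Ne), with Ne = 590.5 / tex_warp
Step 1: Ne = 590.5 / 49 = 12.051
Step 2: sqrt(Ne) = sqrt(12.051) = 3.4715
Step 3: K1 = 83 / 3.4715 = 23.9

23.9


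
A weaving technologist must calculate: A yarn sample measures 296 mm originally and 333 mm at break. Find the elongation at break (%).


Formula: Elongation (%) = ((L_break - L0) / L0) * 100
Step 1: Extension = 333 - 296 = 37 mm
Step 2: Elongation = (37 / 296) * 100
Step 3: Elongation = 0.125 * 100 = 12.5%

12.5%


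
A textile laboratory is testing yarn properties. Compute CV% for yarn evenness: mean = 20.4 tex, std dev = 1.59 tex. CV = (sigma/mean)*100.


Formula: CV% = (standard deviation / mean) * 100
Step 1: Ratio = 1.59 / 20.4 = 0.077941
Step 2: CV% = 0.077941 * 100 = 7.7941% ≈ 7.8%

7.8%


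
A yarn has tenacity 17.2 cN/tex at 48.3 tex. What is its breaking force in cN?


Formula: Breaking force = Tenacity * Linear density
F = 17.2 cN/tex * 48.3 tex
F = 830.76 cN

830.76 cN


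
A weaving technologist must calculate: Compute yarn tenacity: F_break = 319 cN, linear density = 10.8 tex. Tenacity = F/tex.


Formula: Tenacity = Breaking force / Linear density
Tenacity = 319 cN / 10.8 tex
Tenacity = 29.54 cN/tex

29.54 cN/tex


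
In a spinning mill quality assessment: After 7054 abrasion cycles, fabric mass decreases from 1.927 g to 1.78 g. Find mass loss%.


Formula: Mass loss% = ((m_before - m_after) / m_before) * 100
Step 1: Mass loss = 1.927 - 1.78 = 0.147 g
Step 2: Ratio = 0.147 / 1.927 = 0.0762844
Step 3: Mass loss% = 0.0762844 * 100 = 7.62844% ≈ 7.63%

7.63%


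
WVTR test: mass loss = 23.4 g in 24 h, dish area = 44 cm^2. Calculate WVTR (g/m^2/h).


Formula: WVTR = mass_loss / (area * time)
Step 1: Convert area: 44 cm^2 = 0.0044 m^2
Step 2: WVTR = 23.4 g / (0.0044 m^2 * 24 h)
Step 3: WVTR = 23.4 / 0.1056 = 221.6 g/m^2/h

221.6 g/m^2/h


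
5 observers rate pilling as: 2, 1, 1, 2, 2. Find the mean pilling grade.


Formula: Mean = sum / count
Sum = 2 + 1 + 1 + 2 + 2 = 8
Mean = 8 / 5 = 1.6

1.6


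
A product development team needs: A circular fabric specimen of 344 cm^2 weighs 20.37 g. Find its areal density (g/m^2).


Formula: GSM = mass_g / area_m2
Step 1: Convert area: 344 cm^2 = 344 / 10000 = 0.0344 m^2
Step 2: GSM = 20.37 g / 0.0344 m^2 = 592.2 g/m^2

592.2 g/m^2


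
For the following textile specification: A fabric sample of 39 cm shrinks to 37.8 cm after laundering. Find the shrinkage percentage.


Formula: Shrinkage% = ((L_before - L_after) / L_before) * 100
Step 1: Shrinkage = 39 - 37.8 = 1.2 cm
Step 2: Shrinkage% = (1.2 / 39) * 100
Step 3: Shrinkage% = 0.030769 * 100 = 3.0769% ≈ 3.1%

3.1%


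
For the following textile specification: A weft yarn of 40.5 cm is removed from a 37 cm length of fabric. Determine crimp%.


Formula: Crimp% = ((L_yarn - L_fabric) / L_fabric) * 100
Step 1: Extension = 40.5 - 37 = 3.5 cm
Step 2: Crimp% = (3.5 / 37) * 100
Step 3: Crimp% = 0.094595 * 100 = 9.4595% ≈ 9.5%

9.5%


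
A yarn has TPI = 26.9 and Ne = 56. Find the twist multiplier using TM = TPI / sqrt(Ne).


Formula: TM = TPI / sqrt(Ne)
Step 1: sqrt(Ne) = sqrt(56) = 7.4833
Step 2: TM = 26.9 / 7.4833 = 3.59

3.59 TM


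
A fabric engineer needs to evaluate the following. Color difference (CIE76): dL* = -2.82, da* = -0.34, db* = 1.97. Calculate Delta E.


Formula: Delta E = sqrt(dL*^2 + da*^2 + db*^2)
Step 1: dL*^2 = (-2.82)^2 = 7.9524
Step 2: da*^2 = (-0.34)^2 = 0.1156
Step 3: db*^2 = 1.97^2 = 3.8809
Step 4: Sum = 7.9524 + 0.1156 + 3.8809 = 11.9489
Step 5: Delta E = sqrt(11.9489) = 3.46

3.46 Delta E


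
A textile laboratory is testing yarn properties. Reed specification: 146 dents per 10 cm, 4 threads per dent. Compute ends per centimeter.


Formula: EPC = (dents per 10 cm * ends per dent) / 10
Step 1: Total ends per 10 cm = 146 * 4 = 584
Step 2: EPC = 584 / 10 = 58.4 ends/cm

58.4 ends/cm


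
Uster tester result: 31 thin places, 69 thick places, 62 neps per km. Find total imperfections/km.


Formula: Total = thin places + thick places + neps
Total = 31 + 69 + 62
Total = 162 imperfections/km

162 imperfections/km


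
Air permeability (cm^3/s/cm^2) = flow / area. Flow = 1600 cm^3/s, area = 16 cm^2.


Formula: Air Permeability = Airflow / Test Area
AP = 1600 cm^3/s / 16 cm^2
AP = 100.0 cm^3/s/cm^2

100.0 cm^3/s/cm^2


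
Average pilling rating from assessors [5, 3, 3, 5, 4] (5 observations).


Formula: Mean = sum / count
Sum = 5 + 3 + 3 + 5 + 4 = 20
Mean = 20 / 5 = 4.0

4.0


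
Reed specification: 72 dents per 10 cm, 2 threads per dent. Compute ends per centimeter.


Formula: EPC = (dents per 10 cm * ends per dent) / 10
Step 1: Total ends per 10 cm = 72 * 2 = 144
Step 2: EPC = 144 / 10 = 14.4 ends/cm

14.4 ends/cm


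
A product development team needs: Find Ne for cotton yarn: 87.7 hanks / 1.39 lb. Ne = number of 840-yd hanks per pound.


Formula: Ne = hanks / mass_lb
Substituting: Ne = 87.7 / 1.39
Ne = 63.1

63.1 Ne


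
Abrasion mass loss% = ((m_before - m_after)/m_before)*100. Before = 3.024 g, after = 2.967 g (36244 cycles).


Formula: Mass loss% = ((m_before - m_after) / m_before) * 100
Step 1: Mass loss = 3.024 - 2.967 = 0.057 g
Step 2: Ratio = 0.057 / 3.024 = 0.0188492
Step 3: Mass loss% = 0.0188492 * 100 = 1.88492% ≈ 1.88%

1.88%


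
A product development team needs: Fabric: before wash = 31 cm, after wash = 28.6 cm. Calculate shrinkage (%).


Formula: Shrinkage% = ((L_before - L_after) / L_before) * 100
Step 1: Shrinkage = 31 - 28.6 = 2.4 cm
Step 2: Shrinkage% = (2.4 / 31) * 100
Step 3: Shrinkage% = 0.077419 * 100 = 7.7419% ≈ 7.7%

7.7%


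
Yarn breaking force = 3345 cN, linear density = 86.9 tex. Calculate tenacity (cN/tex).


Formula: Tenacity = Breaking force / Linear density
Tenacity = 3345 cN / 86.9 tex
Tenacity = 38.49 cN/tex

38.49 cN/tex


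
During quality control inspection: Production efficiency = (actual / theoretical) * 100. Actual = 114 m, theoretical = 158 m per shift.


Formula: Efficiency% = (Actual output / Theoretical output) * 100
Efficiency% = (114 / 158) * 100
Efficiency% = 0.721519 * 100 = 72.1519% ≈ 72.2%

72.2%


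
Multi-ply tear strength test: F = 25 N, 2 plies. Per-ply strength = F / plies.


Formula: Per-ply strength = Total force / Number of plies
Per-ply = 25 N / 2
Per-ply = 12.5 N

12.5 N


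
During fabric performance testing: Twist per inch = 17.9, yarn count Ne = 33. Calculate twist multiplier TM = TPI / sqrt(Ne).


Formula: TM = TPI / sqrt(Ne)
Step 1: sqrt(Ne) = sqrt(33) = 5.7446
Step 2: TM = 17.9 / 5.7446 = 3.12

3.12 TM


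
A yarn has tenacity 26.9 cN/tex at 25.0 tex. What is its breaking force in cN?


Formula: Breaking force = Tenacity * Linear density
F = 26.9 cN/tex * 25.0 tex
F = 672.50 cN

672.50 cN


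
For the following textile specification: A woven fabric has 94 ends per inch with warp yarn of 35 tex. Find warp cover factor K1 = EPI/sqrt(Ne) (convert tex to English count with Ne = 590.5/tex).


Formula: K1 = EPI / sqrt(Ne), with Ne = 590.5 / tex_warp
Step 1: Ne = 590.5 / 35 = 16.871
Step 2: sqrt(Ne) = sqrt(16.871) = 4.1074
Step 3: K1 = 94 / 4.1074 = 22.9

22.9


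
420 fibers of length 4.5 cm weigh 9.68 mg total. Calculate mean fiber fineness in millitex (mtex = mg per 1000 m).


Formula: fineness (mtex) = mass (mg) / total length (km) = (mass_mg / total_length_m) * 1000
Step 1: Convert fiber length: 4.5 cm = 0.045 m
Step 2: Total fiber length = 420 * 0.045 = 18.9 m
Step 3: Linear density = 9.68 mg / 18.9 m = 0.5122 mg/m
Step 4: fineness = 0.5122 * 1000 = 512.2 mtex

512.2 mtex


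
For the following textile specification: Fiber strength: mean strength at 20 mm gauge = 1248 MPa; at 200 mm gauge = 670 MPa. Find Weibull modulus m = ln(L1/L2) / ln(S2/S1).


Formula: m = ln(L1/L2) / ln(S2/S1)
Step 1: ln(L1/L2) = ln(20/200) = -2.30259
Step 2: S2/S1 = 670/1248 = 0.53686
Step 3: ln(S2/S1) = ln(0.53686) = -0.62202
Step 4: m = -2.30259 / -0.62202 = 3.70

3.70 (Weibull m)


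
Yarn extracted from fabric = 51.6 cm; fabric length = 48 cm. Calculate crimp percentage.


Formula: Crimp% = ((L_yarn - L_fabric) / L_fabric) * 100
Step 1: Extension = 51.6 - 48 = 3.6 cm
Step 2: Crimp% = (3.6 / 48) * 100
Step 3: Crimp% = 0.075 * 100 = 7.5%

7.5%


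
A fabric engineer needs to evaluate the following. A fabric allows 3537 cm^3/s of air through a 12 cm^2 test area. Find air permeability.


Formula: Air Permeability = Airflow / Test Area
AP = 3537 cm^3/s / 12 cm^2
AP = 294.8 cm^3/s/cm^2

294.8 cm^3/s/cm^2


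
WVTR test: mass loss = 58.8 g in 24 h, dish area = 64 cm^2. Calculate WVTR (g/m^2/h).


Formula: WVTR = mass_loss / (area * time)
Step 1: Convert area: 64 cm^2 = 0.0064 m^2
Step 2: WVTR = 58.8 g / (0.0064 m^2 * 24 h)
Step 3: WVTR = 58.8 / 0.1536 = 382.8 g/m^2/h

382.8 g/m^2/h


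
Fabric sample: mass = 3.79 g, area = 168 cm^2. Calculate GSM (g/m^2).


Formula: GSM = mass_g / area_m2
Step 1: Convert area: 168 cm^2 = 168 / 10000 = 0.0168 m^2
Step 2: GSM = 3.79 g / 0.0168 m^2 = 225.6 g/m^2

225.6 g/m^2


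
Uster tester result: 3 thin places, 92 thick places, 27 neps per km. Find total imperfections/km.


Formula: Total = thin places + thick places + neps
Total = 3 + 92 + 27
Total = 122 imperfections/km

122 imperfections/km


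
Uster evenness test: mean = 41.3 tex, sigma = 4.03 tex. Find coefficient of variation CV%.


Formula: CV% = (standard deviation / mean) * 100
Step 1: Ratio = 4.03 / 41.3 = 0.097579
Step 2: CV% = 0.097579 * 100 = 9.7579% ≈ 9.8%

9.8%


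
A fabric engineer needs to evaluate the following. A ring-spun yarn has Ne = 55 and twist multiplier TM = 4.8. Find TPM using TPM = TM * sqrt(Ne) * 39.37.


Formula: TPM = TM * sqrt(Ne) * 39.37
Step 1: sqrt(Ne) = sqrt(55) = 7.4162
Step 2: TM * sqrt(Ne) = 4.8 * 7.4162 = 35.5978
Step 3: TPM = 35.5978 * 39.37 = 1401 twists/m

1401 twists/m


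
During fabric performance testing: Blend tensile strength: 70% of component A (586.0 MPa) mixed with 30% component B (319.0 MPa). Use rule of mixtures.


Formula: Blend property = (fraction_A * property_A) + (fraction_B * property_B)
Step 1: Contribution A = 70/100 * 586.0 MPa = 410.2 MPa
Step 2: Contribution B = 30/100 * 319.0 MPa = 95.7 MPa
Step 3: Blend tensile strength = 410.2 + 95.7 = 505.9 MPa

505.9 MPa


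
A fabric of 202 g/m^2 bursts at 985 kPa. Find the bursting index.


Formula: Bursting Index = Bursting Strength / Fabric GSM
BI = 985 kPa / 202 g/m^2
BI = 4.876 kPa/(g/m^2)

4.876 kPa/(g/m^2)


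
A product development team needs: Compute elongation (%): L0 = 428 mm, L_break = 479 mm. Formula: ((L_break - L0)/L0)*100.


Formula: Elongation (%) = ((L_break - L0) / L0) * 100
Step 1: Extension = 479 - 428 = 51 mm
Step 2: Elongation = (51 / 428) * 100
Step 3: Elongation = 0.119159 * 100 = 11.9159% ≈ 11.9%

11.9%


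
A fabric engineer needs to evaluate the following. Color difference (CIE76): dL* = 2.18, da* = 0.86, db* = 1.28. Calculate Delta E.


Formula: Delta E = sqrt(dL*^2 + da*^2 + db*^2)
Step 1: dL*^2 = 2.18^2 = 4.7524
Step 2: da*^2 = 0.86^2 = 0.7396
Step 3: db*^2 = 1.28^2 = 1.6384
Step 4: Sum = 4.7524 + 0.7396 + 1.6384 = 7.1304
Step 5: Delta E = sqrt(7.1304) = 2.67

2.67 Delta E


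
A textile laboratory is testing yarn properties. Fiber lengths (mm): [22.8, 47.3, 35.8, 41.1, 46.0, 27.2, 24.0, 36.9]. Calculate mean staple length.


Formula: Mean = sum of lengths / count
Sum = 22.8 + 47.3 + 35.8 + 41.1 + 46.0 + 27.2 + 24.0 + 36.9
Sum = 281.1 mm
Mean = 281.1 / 8 = 35.14 mm

35.14 mm


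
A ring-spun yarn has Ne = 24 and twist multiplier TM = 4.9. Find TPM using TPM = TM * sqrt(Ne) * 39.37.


Formula: TPM = TM * sqrt(Ne) * 39.37
Step 1: sqrt(Ne) = sqrt(24) = 4.899
Step 2: TM * sqrt(Ne) = 4.9 * 4.899 = 24.0051
Step 3: TPM = 24.0051 * 39.37 = 945 twists/m

945 twists/m


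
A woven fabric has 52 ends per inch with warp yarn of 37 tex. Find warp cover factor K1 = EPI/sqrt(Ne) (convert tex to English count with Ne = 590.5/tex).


Formula: K1 = EPI / sqrt(Ne), with Ne = 590.5 / tex_warp
Step 1: Ne = 590.5 / 37 = 15.959
Step 2: sqrt(Ne) = sqrt(15.959) = 3.9949
Step 3: K1 = 52 / 3.9949 = 13.0

13.0


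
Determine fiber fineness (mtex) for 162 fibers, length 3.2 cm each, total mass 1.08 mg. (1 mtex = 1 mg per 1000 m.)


Formula: fineness (mtex) = mass (mg) / total length (km) = (mass_mg / total_length_m) * 1000
Step 1: Convert fiber length: 3.2 cm = 0.032 m
Step 2: Total fiber length = 162 * 0.032 = 5.184 m
Step 3: Linear density = 1.08 mg / 5.184 m = 0.2083 mg/m
Step 4: fineness = 0.2083 * 1000 = 208.3 mtex

208.3 mtex


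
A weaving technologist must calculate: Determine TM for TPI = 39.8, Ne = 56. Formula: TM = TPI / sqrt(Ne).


Formula: TM = TPI / sqrt(Ne)
Step 1: sqrt(Ne) = sqrt(56) = 7.4833
Step 2: TM = 39.8 / 7.4833 = 5.32

5.32 TM


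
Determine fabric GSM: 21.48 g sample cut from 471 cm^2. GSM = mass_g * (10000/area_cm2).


Formula: GSM = mass_g / area_m2
Step 1: Convert area: 471 cm^2 = 471 / 10000 = 0.0471 m^2
Step 2: GSM = 21.48 g / 0.0471 m^2 = 456.1 g/m^2

456.1 g/m^2


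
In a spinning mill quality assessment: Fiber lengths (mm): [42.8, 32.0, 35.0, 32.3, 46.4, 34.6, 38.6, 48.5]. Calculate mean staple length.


Formula: Mean = sum of lengths / count
Sum = 42.8 + 32.0 + 35.0 + 32.3 + 46.4 + 34.6 + 38.6 + 48.5
Sum = 310.2 mm
Mean = 310.2 / 8 = 38.78 mm

38.78 mm


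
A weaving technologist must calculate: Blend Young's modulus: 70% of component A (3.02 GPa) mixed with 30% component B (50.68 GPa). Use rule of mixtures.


Formula: Blend property = (fraction_A * property_A) + (fraction_B * property_B)
Step 1: Contribution A = 70/100 * 3.02 GPa = 2.114 GPa
Step 2: Contribution B = 30/100 * 50.68 GPa = 15.204 GPa
Step 3: Blend Young's modulus = 2.114 + 15.204 = 17.318 GPa

17.318 GPa


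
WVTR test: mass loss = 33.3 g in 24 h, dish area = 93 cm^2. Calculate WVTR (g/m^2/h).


Formula: WVTR = mass_loss / (area * time)
Step 1: Convert area: 93 cm^2 = 0.0093 m^2
Step 2: WVTR = 33.3 g / (0.0093 m^2 * 24 h)
Step 3: WVTR = 33.3 / 0.2232 = 149.2 g/m^2/h

149.2 g/m^2/h


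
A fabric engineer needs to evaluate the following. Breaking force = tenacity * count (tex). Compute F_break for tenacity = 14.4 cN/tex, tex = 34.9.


Formula: Breaking force = Tenacity * Linear density
F = 14.4 cN/tex * 34.9 tex
F = 502.56 cN

502.56 cN


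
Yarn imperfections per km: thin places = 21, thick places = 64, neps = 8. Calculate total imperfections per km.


Formula: Total = thin places + thick places + neps
Total = 21 + 64 + 8
Total = 93 imperfections/km

93 imperfections/km


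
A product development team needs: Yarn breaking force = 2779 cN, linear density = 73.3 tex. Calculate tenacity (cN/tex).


Formula: Tenacity = Breaking force / Linear density
Tenacity = 2779 cN / 73.3 tex
Tenacity = 37.91 cN/tex

37.91 cN/tex


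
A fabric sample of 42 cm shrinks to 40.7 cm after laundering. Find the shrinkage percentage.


Formula: Shrinkage% = ((L_before - L_after) / L_before) * 100
Step 1: Shrinkage = 42 - 40.7 = 1.3 cm
Step 2: Shrinkage% = (1.3 / 42) * 100
Step 3: Shrinkage% = 0.030952 * 100 = 3.0952% ≈ 3.1%

3.1%


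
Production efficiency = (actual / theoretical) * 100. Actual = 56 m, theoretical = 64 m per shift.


Formula: Efficiency% = (Actual output / Theoretical output) * 100
Efficiency% = (56 / 64) * 100
Efficiency% = 0.875 * 100 = 87.5%

87.5%


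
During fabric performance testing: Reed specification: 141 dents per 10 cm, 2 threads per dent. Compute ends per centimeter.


Formula: EPC = (dents per 10 cm * ends per dent) / 10
Step 1: Total ends per 10 cm = 141 * 2 = 282
Step 2: EPC = 282 / 10 = 28.2 ends/cm

28.2 ends/cm


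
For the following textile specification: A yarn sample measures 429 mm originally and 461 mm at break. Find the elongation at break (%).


Formula: Elongation (%) = ((L_break - L0) / L0) * 100
Step 1: Extension = 461 - 429 = 32 mm
Step 2: Elongation = (32 / 429) * 100
Step 3: Elongation = 0.074592 * 100 = 7.4592% ≈ 7.5%

7.5%


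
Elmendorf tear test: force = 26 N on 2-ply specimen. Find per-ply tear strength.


Formula: Per-ply strength = Total force / Number of plies
Per-ply = 26 N / 2
Per-ply = 13 N

13 N


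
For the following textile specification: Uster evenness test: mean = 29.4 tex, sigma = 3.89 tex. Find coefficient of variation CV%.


Formula: CV% = (standard deviation / mean) * 100
Step 1: Ratio = 3.89 / 29.4 = 0.132313
Step 2: CV% = 0.132313 * 100 = 13.2313% ≈ 13.2%

13.2%


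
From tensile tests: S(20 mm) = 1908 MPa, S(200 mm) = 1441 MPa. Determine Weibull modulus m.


Formula: m = ln(L1/L2) / ln(S2/S1)
Step 1: ln(L1/L2) = ln(20/200) = -2.30259
Step 2: S2/S1 = 1441/1908 = 0.75524
Step 3: ln(S2/S1) = ln(0.75524) = -0.28072
Step 4: m = -2.30259 / -0.28072 = 8.20

8.20 (Weibull m)


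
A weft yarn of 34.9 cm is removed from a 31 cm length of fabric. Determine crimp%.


Formula: Crimp% = ((L_yarn - L_fabric) / L_fabric) * 100
Step 1: Extension = 34.9 - 31 = 3.9 cm
Step 2: Crimp% = (3.9 / 31) * 100
Step 3: Crimp% = 0.125806 * 100 = 12.5806% ≈ 12.6%

12.6%


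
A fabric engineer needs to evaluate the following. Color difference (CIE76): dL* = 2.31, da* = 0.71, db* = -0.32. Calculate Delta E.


Formula: Delta E = sqrt(dL*^2 + da*^2 + db*^2)
Step 1: dL*^2 = 2.31^2 = 5.3361
Step 2: da*^2 = 0.71^2 = 0.5041
Step 3: db*^2 = (-0.32)^2 = 0.1024
Step 4: Sum = 5.3361 + 0.5041 + 0.1024 = 5.9426
Step 5: Delta E = sqrt(5.9426) = 2.44

2.44 Delta E


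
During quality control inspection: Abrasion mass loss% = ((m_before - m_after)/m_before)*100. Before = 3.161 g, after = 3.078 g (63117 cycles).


Formula: Mass loss% = ((m_before - m_after) / m_before) * 100
Step 1: Mass loss = 3.161 - 3.078 = 0.083 g
Step 2: Ratio = 0.083 / 3.161 = 0.0262575
Step 3: Mass loss% = 0.0262575 * 100 = 2.62575% ≈ 2.63%

2.63%


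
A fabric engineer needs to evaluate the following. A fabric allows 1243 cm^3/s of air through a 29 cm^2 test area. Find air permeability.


Formula: Air Permeability = Airflow / Test Area
AP = 1243 cm^3/s / 29 cm^2
AP = 42.9 cm^3/s/cm^2

42.9 cm^3/s/cm^2


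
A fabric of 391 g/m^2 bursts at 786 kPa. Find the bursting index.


Formula: Bursting Index = Bursting Strength / Fabric GSM
BI = 786 kPa / 391 g/m^2
BI = 2.010 kPa/(g/m^2)

2.010 kPa/(g/m^2)


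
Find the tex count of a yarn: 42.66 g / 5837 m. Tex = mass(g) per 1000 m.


Formula: Tex = (mass_g / length_m) * 1000
Substituting: Tex = (42.66 / 5837) * 1000
Intermediate: 42.66 / 5837 = 0.00730855 g/m
Tex = 0.00730855 * 1000 = 7.31 tex

7.31 tex


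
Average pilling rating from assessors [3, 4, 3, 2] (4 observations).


Formula: Mean = sum / count
Sum = 3 + 4 + 3 + 2 = 12
Mean = 12 / 4 = 3.0

3.0


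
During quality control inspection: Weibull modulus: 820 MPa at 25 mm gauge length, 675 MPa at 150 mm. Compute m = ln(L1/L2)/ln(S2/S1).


Formula: m = ln(L1/L2) / ln(S2/S1)
Step 1: ln(L1/L2) = ln(25/150) = -1.79176
Step 2: S2/S1 = 675/820 = 0.82317
Step 3: ln(S2/S1) = ln(0.82317) = -0.19459
Step 4: m = -1.79176 / -0.19459 = 9.21

9.21 (Weibull m)


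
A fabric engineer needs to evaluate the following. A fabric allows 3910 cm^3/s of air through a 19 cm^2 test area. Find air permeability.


Formula: Air Permeability = Airflow / Test Area
AP = 3910 cm^3/s / 19 cm^2
AP = 205.8 cm^3/s/cm^2

205.8 cm^3/s/cm^2


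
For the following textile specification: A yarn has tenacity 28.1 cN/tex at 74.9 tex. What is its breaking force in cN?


Formula: Breaking force = Tenacity * Linear density
F = 28.1 cN/tex * 74.9 tex
F = 2104.69 cN

2104.69 cN


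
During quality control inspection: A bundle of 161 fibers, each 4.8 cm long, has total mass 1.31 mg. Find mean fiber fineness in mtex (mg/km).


Formula: fineness (mtex) = mass (mg) / total length (km) = (mass_mg / total_length_m) * 1000
Step 1: Convert fiber length: 4.8 cm = 0.048 m
Step 2: Total fiber length = 161 * 0.048 = 7.728 m
Step 3: Linear density = 1.31 mg / 7.728 m = 0.1695 mg/m
Step 4: fineness = 0.1695 * 1000 = 169.5 mtex

169.5 mtex


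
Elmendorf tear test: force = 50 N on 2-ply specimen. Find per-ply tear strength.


Formula: Per-ply strength = Total force / Number of plies
Per-ply = 50 N / 2
Per-ply = 25 N

25 N


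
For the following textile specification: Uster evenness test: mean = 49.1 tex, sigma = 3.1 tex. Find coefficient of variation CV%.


Formula: CV% = (standard deviation / mean) * 100
Step 1: Ratio = 3.1 / 49.1 = 0.063136
Step 2: CV% = 0.063136 * 100 = 6.3136% ≈ 6.3%

6.3%


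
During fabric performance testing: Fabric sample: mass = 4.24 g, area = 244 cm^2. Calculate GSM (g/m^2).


Formula: GSM = mass_g / area_m2
Step 1: Convert area: 244 cm^2 = 244 / 10000 = 0.0244 m^2
Step 2: GSM = 4.24 g / 0.0244 m^2 = 173.8 g/m^2

173.8 g/m^2


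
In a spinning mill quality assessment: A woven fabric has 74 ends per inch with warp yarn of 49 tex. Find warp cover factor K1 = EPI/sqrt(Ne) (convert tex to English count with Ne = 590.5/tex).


Formula: K1 = EPI / sqrt(Ne), with Ne = 590.5 / tex_warp
Step 1: Ne = 590.5 / 49 = 12.051
Step 2: sqrt(Ne) = sqrt(12.051) = 3.4715
Step 3: K1 = 74 / 3.4715 = 21.3

21.3


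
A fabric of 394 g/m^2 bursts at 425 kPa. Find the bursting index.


Formula: Bursting Index = Bursting Strength / Fabric GSM
BI = 425 kPa / 394 g/m^2
BI = 1.079 kPa/(g/m^2)

1.079 kPa/(g/m^2)


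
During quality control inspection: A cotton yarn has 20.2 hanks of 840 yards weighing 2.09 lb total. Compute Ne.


Formula: Ne = hanks / mass_lb
Substituting: Ne = 20.2 / 2.09
Ne = 9.7

9.7 Ne


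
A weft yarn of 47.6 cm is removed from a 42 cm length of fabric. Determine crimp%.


Formula: Crimp% = ((L_yarn - L_fabric) / L_fabric) * 100
Step 1: Extension = 47.6 - 42 = 5.6 cm
Step 2: Crimp% = (5.6 / 42) * 100
Step 3: Crimp% = 0.133333 * 100 = 13.3333% ≈ 13.3%

13.3%


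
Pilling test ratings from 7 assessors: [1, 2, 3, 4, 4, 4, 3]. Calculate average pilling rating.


Formula: Mean = sum / count
Sum = 1 + 2 + 3 + 4 + 4 + 4 + 3 = 21
Mean = 21 / 7 = 3.0

3.0


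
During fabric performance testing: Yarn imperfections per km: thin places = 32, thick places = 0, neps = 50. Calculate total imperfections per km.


Formula: Total = thin places + thick places + neps
Total = 32 + 0 + 50
Total = 82 imperfections/km

82 imperfections/km


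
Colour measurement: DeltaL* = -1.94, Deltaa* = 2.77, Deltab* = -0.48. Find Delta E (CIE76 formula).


Formula: Delta E = sqrt(dL*^2 + da*^2 + db*^2)
Step 1: dL*^2 = (-1.94)^2 = 3.7636
Step 2: da*^2 = 2.77^2 = 7.6729
Step 3: db*^2 = (-0.48)^2 = 0.2304
Step 4: Sum = 3.7636 + 7.6729 + 0.2304 = 11.6669
Step 5: Delta E = sqrt(11.6669) = 3.42

3.42 Delta E


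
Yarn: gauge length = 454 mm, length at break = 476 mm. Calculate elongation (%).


Formula: Elongation (%) = ((L_break - L0) / L0) * 100
Step 1: Extension = 476 - 454 = 22 mm
Step 2: Elongation = (22 / 454) * 100
Step 3: Elongation = 0.048458 * 100 = 4.8458% ≈ 4.8%

4.8%


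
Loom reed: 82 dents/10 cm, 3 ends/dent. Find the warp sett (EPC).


Formula: EPC = (dents per 10 cm * ends per dent) / 10
Step 1: Total ends per 10 cm = 82 * 3 = 246
Step 2: EPC = 246 / 10 = 24.6 ends/cm

24.6 ends/cm


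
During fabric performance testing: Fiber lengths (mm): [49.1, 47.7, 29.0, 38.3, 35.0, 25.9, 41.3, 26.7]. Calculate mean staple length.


Formula: Mean = sum of lengths / count
Sum = 49.1 + 47.7 + 29.0 + 38.3 + 35.0 + 25.9 + 41.3 + 26.7
Sum = 293.0 mm
Mean = 293.0 / 8 = 36.63 mm

36.63 mm


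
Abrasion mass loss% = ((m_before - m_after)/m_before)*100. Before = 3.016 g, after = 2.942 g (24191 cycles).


Formula: Mass loss% = ((m_before - m_after) / m_before) * 100
Step 1: Mass loss = 3.016 - 2.942 = 0.074 g
Step 2: Ratio = 0.074 / 3.016 = 0.0245358
Step 3: Mass loss% = 0.0245358 * 100 = 2.45358% ≈ 2.45%

2.45%


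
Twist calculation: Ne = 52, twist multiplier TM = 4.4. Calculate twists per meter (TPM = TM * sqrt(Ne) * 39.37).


Formula: TPM = TM * sqrt(Ne) * 39.37
Step 1: sqrt(Ne) = sqrt(52) = 7.2111
Step 2: TM * sqrt(Ne) = 4.4 * 7.2111 = 31.7288
Step 3: TPM = 31.7288 * 39.37 = 1249 twists/m

1249 twists/m


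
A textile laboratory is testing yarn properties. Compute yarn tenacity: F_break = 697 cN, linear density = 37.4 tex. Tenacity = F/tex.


Formula: Tenacity = Breaking force / Linear density
Tenacity = 697 cN / 37.4 tex
Tenacity = 18.64 cN/tex

18.64 cN/tex


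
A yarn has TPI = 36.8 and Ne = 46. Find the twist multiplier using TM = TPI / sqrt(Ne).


Formula: TM = TPI / sqrt(Ne)
Step 1: sqrt(Ne) = sqrt(46) = 6.7823
Step 2: TM = 36.8 / 6.7823 = 5.43

5.43 TM


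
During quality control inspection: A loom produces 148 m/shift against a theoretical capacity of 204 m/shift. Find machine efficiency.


Formula: Efficiency% = (Actual output / Theoretical output) * 100
Efficiency% = (148 / 204) * 100
Efficiency% = 0.72549 * 100 = 72.549% ≈ 72.5%

72.5%


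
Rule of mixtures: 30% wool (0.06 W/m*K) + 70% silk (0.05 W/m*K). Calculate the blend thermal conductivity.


Formula: Blend property = (fraction_A * property_A) + (fraction_B * property_B)
Step 1: Contribution A = 30/100 * 0.06 W/m*K = 0.018 W/m*K
Step 2: Contribution B = 70/100 * 0.05 W/m*K = 0.035 W/m*K
Step 3: Blend thermal conductivity = 0.018 + 0.035 = 0.053 W/m*K

0.053 W/m*K


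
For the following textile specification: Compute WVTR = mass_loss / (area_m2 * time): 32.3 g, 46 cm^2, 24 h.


Formula: WVTR = mass_loss / (area * time)
Step 1: Convert area: 46 cm^2 = 0.0046 m^2
Step 2: WVTR = 32.3 g / (0.0046 m^2 * 24 h)
Step 3: WVTR = 32.3 / 0.1104 = 292.6 g/m^2/h

292.6 g/m^2/h


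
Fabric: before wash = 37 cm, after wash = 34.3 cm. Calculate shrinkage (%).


Formula: Shrinkage% = ((L_before - L_after) / L_before) * 100
Step 1: Shrinkage = 37 - 34.3 = 2.7 cm
Step 2: Shrinkage% = (2.7 / 37) * 100
Step 3: Shrinkage% = 0.072973 * 100 = 7.2973% ≈ 7.3%

7.3%


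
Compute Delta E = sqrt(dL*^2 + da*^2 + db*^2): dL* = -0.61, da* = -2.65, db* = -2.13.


Formula: Delta E = sqrt(dL*^2 + da*^2 + db*^2)
Step 1: dL*^2 = (-0.61)^2 = 0.3721
Step 2: da*^2 = (-2.65)^2 = 7.0225
Step 3: db*^2 = (-2.13)^2 = 4.5369
Step 4: Sum = 0.3721 + 7.0225 + 4.5369 = 11.9315
Step 5: Delta E = sqrt(11.9315) = 3.45

3.45 Delta E


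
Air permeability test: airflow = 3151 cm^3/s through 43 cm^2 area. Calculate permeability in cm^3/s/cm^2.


Formula: Air Permeability = Airflow / Test Area
AP = 3151 cm^3/s / 43 cm^2
AP = 73.3 cm^3/s/cm^2

73.3 cm^3/s/cm^2


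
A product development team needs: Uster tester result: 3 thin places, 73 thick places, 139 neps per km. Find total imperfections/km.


Formula: Total = thin places + thick places + neps
Total = 3 + 73 + 139
Total = 215 imperfections/km

215 imperfections/km


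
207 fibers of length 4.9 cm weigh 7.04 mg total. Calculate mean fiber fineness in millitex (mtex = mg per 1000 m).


Formula: fineness (mtex) = mass (mg) / total length (km) = (mass_mg / total_length_m) * 1000
Step 1: Convert fiber length: 4.9 cm = 0.049 m
Step 2: Total fiber length = 207 * 0.049 = 10.143 m
Step 3: Linear density = 7.04 mg / 10.143 m = 0.6941 mg/m
Step 4: fineness = 0.6941 * 1000 = 694.1 mtex

694.1 mtex


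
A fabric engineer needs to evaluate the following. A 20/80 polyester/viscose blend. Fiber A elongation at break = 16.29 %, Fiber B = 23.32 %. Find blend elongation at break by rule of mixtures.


Formula: Blend property = (fraction_A * property_A) + (fraction_B * property_B)
Step 1: Contribution A = 20/100 * 16.29 % = 3.258 %
Step 2: Contribution B = 80/100 * 23.32 % = 18.656 %
Step 3: Blend elongation at break = 3.258 + 18.656 = 21.914 %

21.914 %


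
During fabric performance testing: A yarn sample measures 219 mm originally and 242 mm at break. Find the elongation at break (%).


Formula: Elongation (%) = ((L_break - L0) / L0) * 100
Step 1: Extension = 242 - 219 = 23 mm
Step 2: Elongation = (23 / 219) * 100
Step 3: Elongation = 0.105023 * 100 = 10.5023% ≈ 10.5%

10.5%


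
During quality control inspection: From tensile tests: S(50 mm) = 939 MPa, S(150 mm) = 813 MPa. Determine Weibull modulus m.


Formula: m = ln(L1/L2) / ln(S2/S1)
Step 1: ln(L1/L2) = ln(50/150) = -1.09861
Step 2: S2/S1 = 813/939 = 0.86581
Step 3: ln(S2/S1) = ln(0.86581) = -0.14409
Step 4: m = -1.09861 / -0.14409 = 7.62

7.62 (Weibull m)


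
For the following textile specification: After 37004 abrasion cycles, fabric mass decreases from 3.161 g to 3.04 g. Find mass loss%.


Formula: Mass loss% = ((m_before - m_after) / m_before) * 100
Step 1: Mass loss = 3.161 - 3.04 = 0.121 g
Step 2: Ratio = 0.121 / 3.161 = 0.038279
Step 3: Mass loss% = 0.038279 * 100 = 3.8279% ≈ 3.83%

3.83%


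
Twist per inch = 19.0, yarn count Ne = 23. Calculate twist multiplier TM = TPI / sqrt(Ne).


Formula: TM = TPI / sqrt(Ne)
Step 1: sqrt(Ne) = sqrt(23) = 4.7958
Step 2: TM = 19.0 / 4.7958 = 3.96

3.96 TM


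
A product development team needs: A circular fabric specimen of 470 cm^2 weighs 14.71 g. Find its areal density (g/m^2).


Formula: GSM = mass_g / area_m2
Step 1: Convert area: 470 cm^2 = 470 / 10000 = 0.047 m^2
Step 2: GSM = 14.71 g / 0.047 m^2 = 313.0 g/m^2

313.0 g/m^2


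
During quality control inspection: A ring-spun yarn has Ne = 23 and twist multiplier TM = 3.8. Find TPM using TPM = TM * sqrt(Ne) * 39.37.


Formula: TPM = TM * sqrt(Ne) * 39.37
Step 1: sqrt(Ne) = sqrt(23) = 4.7958
Step 2: TM * sqrt(Ne) = 3.8 * 4.7958 = 18.224
Step 3: TPM = 18.224 * 39.37 = 717 twists/m

717 twists/m


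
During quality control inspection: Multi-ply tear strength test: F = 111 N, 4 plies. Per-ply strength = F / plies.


Formula: Per-ply strength = Total force / Number of plies
Per-ply = 111 N / 4
Per-ply = 27.75 N

27.75 N


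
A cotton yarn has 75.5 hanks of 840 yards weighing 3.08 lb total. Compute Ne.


Formula: Ne = hanks / mass_lb
Substituting: Ne = 75.5 / 3.08
Ne = 24.5

24.5 Ne


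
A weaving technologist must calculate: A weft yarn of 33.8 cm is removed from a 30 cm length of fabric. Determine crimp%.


Formula: Crimp% = ((L_yarn - L_fabric) / L_fabric) * 100
Step 1: Extension = 33.8 - 30 = 3.8 cm
Step 2: Crimp% = (3.8 / 30) * 100
Step 3: Crimp% = 0.126667 * 100 = 12.6667% ≈ 12.7%

12.7%


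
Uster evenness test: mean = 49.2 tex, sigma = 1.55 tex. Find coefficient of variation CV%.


Formula: CV% = (standard deviation / mean) * 100
Step 1: Ratio = 1.55 / 49.2 = 0.031504
Step 2: CV% = 0.031504 * 100 = 3.1504% ≈ 3.2%

3.2%


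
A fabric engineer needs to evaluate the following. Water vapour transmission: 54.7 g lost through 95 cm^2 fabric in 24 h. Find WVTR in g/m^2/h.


Formula: WVTR = mass_loss / (area * time)
Step 1: Convert area: 95 cm^2 = 0.0095 m^2
Step 2: WVTR = 54.7 g / (0.0095 m^2 * 24 h)
Step 3: WVTR = 54.7 / 0.228 = 239.9 g/m^2/h

239.9 g/m^2/h


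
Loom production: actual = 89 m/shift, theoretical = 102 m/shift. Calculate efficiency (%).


Formula: Efficiency% = (Actual output / Theoretical output) * 100
Efficiency% = (89 / 102) * 100
Efficiency% = 0.872549 * 100 = 87.2549% ≈ 87.3%

87.3%


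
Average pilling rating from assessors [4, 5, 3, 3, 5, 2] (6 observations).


Formula: Mean = sum / count
Sum = 4 + 5 + 3 + 3 + 5 + 2 = 22
Mean = 22 / 6 = 3.7

3.7


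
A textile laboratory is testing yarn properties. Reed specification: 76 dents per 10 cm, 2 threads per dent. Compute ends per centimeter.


Formula: EPC = (dents per 10 cm * ends per dent) / 10
Step 1: Total ends per 10 cm = 76 * 2 = 152
Step 2: EPC = 152 / 10 = 15.2 ends/cm

15.2 ends/cm


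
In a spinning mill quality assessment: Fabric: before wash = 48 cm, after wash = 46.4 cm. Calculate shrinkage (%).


Formula: Shrinkage% = ((L_before - L_after) / L_before) * 100
Step 1: Shrinkage = 48 - 46.4 = 1.6 cm
Step 2: Shrinkage% = (1.6 / 48) * 100
Step 3: Shrinkage% = 0.033333 * 100 = 3.3333% ≈ 3.3%

3.3%


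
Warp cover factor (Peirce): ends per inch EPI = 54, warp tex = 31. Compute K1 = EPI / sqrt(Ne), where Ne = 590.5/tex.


Formula: K1 = EPI / sqrt(Ne), with Ne = 590.5 / tex_warp
Step 1: Ne = 590.5 / 31 = 19.048
Step 2: sqrt(Ne) = sqrt(19.048) = 4.3644
Step 3: K1 = 54 / 4.3644 = 12.4

12.4


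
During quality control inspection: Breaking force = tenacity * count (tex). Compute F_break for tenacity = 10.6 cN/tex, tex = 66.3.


Formula: Breaking force = Tenacity * Linear density
F = 10.6 cN/tex * 66.3 tex
F = 702.78 cN

702.78 cN


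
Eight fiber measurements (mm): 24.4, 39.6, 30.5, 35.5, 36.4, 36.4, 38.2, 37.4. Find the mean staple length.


Formula: Mean = sum of lengths / count
Sum = 24.4 + 39.6 + 30.5 + 35.5 + 36.4 + 36.4 + 38.2 + 37.4
Sum = 278.4 mm
Mean = 278.4 / 8 = 34.80 mm

34.80 mm
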